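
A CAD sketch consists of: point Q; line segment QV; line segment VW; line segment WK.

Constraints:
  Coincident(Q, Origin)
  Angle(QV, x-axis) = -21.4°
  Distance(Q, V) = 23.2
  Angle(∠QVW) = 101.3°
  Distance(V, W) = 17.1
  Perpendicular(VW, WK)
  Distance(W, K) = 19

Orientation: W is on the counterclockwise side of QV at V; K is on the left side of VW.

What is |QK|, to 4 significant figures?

21.97

Q is at the origin; QV runs at -21.4° with length 23.2, so V = 23.2·(cos -21.4°, sin -21.4°) = (21.60, -8.465). ∠QVW = 101.3°, so VW runs at -21.4° + (180° − 101.3°) = 57.30° from the x-axis; with |VW| = 17.1, W = V + 17.1·(cos 57.30°, sin 57.30°) = (30.84, 5.925). VW ⟂ WK; with |WK| = 19.0 on the left of VW, K = W + 19.0·(-0.8415, 0.5402) = (14.85, 16.19). Then |QK| = |K − Q| = 21.97.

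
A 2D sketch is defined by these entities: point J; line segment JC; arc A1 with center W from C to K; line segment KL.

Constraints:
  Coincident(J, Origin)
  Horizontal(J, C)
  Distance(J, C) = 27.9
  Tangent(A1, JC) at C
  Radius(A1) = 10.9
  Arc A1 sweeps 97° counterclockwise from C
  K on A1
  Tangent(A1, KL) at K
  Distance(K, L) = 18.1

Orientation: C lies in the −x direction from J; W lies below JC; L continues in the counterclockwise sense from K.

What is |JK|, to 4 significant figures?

40.60

J is at the origin; J and C share the same y with |JC| = 27.9 and C on the −x side, so C = (-27.90, 0.000). Tangency of A1 to JC means the radius WC is perpendicular to JC, so W = C + (0, -10.9) = (-27.90, -10.90). On A1, C sits at bearing 90° from W; a 97° counterclockwise sweep puts K at bearing 187°, so K = W + 10.9·(cos 187°, sin 187°) = (-38.72, -12.23). Then |JK| = |K − J| = 40.60.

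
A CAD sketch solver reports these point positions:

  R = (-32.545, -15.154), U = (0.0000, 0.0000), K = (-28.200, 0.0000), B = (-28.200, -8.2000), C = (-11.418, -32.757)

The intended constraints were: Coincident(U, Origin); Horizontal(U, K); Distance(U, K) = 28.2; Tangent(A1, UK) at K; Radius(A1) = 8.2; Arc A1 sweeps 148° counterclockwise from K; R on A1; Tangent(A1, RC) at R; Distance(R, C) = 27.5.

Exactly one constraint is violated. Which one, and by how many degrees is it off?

Tangent(A1, RC) at R — off by 7.80°.

U = (0.00, 0.00) ✓; U.y = 0.00, K.y = 0.00 ✓; |UK| = 28.20 ✓; ∠(BK, KU) = 90.00° ✓; |BK| = 8.200 ✓; bearing(B→R) − bearing(B→K) = 148.0° ✓; |BR| = 8.200 ✓; ∠(BR, RC) = 97.80° ✗; |RC| = 27.50 ✓.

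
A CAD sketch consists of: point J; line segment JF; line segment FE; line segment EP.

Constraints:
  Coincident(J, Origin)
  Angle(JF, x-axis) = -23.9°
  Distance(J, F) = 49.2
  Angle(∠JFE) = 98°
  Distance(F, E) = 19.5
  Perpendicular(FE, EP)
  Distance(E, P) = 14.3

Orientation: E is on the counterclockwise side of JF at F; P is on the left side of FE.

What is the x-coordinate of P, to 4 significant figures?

43.15

J is at the origin; JF runs at -23.9° with length 49.2, so F = 49.2·(cos -23.9°, sin -23.9°) = (44.98, -19.93). ∠JFE = 98.0°, so FE runs at -23.9° + (180° − 98.0°) = 58.10° from the x-axis; with |FE| = 19.5, E = F + 19.5·(cos 58.10°, sin 58.10°) = (55.29, -3.378). The perpendicularity gives EP at right angles to FE; with |EP| = 14.3 on the left of FE, P = E + 14.3·(-0.8490, 0.5284) = (43.15, 4.179). So P.x = 43.15.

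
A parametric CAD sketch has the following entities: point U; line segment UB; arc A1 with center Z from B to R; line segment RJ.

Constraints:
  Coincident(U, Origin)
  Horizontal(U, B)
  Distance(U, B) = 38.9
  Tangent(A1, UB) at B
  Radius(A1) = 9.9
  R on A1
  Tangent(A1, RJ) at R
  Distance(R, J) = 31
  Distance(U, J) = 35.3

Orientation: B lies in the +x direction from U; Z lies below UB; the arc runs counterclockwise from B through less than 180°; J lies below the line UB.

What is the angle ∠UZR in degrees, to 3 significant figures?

15.3°

U is at the origin; U and B share the same y with |UB| = 38.9 and B on the +x side, so B = (38.9, 0.00). A1 meets UB tangentially, so ZB is at right angles to UB, so Z = B + (0, -9.9) = (38.9, -9.90). Since ZR ⟂ RJ (tangency), |ZJ| = √(9.9² + 31.0²) = 32.5 regardless of where R sits on A1. So J lies on both circle(U, 35.3) and circle(Z, 32.5); the below-UB intersection is J = (15.0, -32.0). R is the foot of the tangent from J: R = (30.3, -5.01).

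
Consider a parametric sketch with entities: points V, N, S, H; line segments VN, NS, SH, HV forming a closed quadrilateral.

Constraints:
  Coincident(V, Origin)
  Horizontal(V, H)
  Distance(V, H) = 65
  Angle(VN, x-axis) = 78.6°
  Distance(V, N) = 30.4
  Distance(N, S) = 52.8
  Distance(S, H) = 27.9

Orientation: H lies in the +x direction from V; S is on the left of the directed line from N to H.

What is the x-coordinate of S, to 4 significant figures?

58.74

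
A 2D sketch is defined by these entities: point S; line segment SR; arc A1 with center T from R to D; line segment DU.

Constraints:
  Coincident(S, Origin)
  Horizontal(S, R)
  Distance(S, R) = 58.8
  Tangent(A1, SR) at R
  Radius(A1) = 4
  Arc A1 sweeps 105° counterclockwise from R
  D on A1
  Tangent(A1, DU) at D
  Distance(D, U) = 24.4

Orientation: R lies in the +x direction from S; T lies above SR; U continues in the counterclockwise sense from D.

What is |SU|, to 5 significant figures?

63.193

S is at the origin; SR is horizontal with |SR| = 58.8 and R on the +x side, so R = (58.800, 0.0000). A1 meets SR tangentially, so TR is at right angles to SR, so T = R + (0, 4) = (58.800, 4.0000). On A1, R sits at bearing -90° from T; a 105° counterclockwise sweep puts D at bearing 15°, so D = T + 4.0·(cos 15°, sin 15°) = (62.664, 5.0353). The tangent condition forces TD to be normal to DU, so DU runs along (−sin 15°, cos 15°); with |DU| = 24.4, U = (56.349, 28.604). Then |SU| = |U − S| = 63.193.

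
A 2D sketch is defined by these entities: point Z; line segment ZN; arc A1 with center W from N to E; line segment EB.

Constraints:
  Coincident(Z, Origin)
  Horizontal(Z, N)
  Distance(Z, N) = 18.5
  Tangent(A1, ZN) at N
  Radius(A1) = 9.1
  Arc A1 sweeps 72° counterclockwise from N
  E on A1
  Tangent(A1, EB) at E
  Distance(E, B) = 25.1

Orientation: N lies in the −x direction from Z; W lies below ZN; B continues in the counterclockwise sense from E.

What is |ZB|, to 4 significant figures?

46.13

Z is at the origin; Z and N share the same y with |ZN| = 18.5 and N on the −x side, so N = (-18.50, 0.000). Tangency of A1 to ZN means the radius WN is perpendicular to ZN, so W = N + (0, -9.1) = (-18.50, -9.100). On A1, N sits at bearing 90° from W; a 72° counterclockwise sweep puts E at bearing 162°, so E = W + 9.1·(cos 162°, sin 162°) = (-27.15, -6.288). Since A1 is tangent to EB there, WE ⟂ EB, so EB runs along (−sin 162°, cos 162°); with |EB| = 25.1, B = (-34.91, -30.16). Then |ZB| = |B − Z| = 46.13.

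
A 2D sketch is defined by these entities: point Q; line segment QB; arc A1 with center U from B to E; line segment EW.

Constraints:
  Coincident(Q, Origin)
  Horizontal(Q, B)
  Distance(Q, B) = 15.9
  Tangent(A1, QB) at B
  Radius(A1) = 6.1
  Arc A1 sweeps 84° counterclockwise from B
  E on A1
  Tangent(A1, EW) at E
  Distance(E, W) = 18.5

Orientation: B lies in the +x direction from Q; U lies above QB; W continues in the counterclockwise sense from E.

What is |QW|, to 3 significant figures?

33.8

Q is at the origin; QB is horizontal with |QB| = 15.9 and B on the +x side, so B = (15.9, 0.00). Tangency of A1 to QB means the radius UB is perpendicular to QB, so U = B + (0, 6.1) = (15.9, 6.10). On A1, B sits at bearing -90° from U; an 84° counterclockwise sweep puts E at bearing -6°, so E = U + 6.1·(cos -6°, sin -6°) = (22.0, 5.46). A1 meets EW tangentially, so UE is at right angles to EW, so EW runs along (−sin -6°, cos -6°); with |EW| = 18.5, W = (23.9, 23.9). Then |QW| = |W − Q| = 33.8.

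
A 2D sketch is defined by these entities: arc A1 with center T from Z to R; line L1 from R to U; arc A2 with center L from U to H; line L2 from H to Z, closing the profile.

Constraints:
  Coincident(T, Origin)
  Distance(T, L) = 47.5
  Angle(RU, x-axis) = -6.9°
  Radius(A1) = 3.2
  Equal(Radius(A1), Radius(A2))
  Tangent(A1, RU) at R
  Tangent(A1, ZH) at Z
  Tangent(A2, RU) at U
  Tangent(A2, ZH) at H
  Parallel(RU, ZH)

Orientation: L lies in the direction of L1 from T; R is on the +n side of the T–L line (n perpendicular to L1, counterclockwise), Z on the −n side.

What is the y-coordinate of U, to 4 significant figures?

-2.530

Tangency of A1 to both parallel lines with radius 3.2 puts R and Z at T ± 3.2·n: R = (0.3844, 3.177), Z = (-0.3844, -3.177). Equal radii place U and H the same way about L: U = L + 3.2·n = (47.54, -2.530), H = L − 3.2·n = (46.77, -8.883). So U.y = -2.530.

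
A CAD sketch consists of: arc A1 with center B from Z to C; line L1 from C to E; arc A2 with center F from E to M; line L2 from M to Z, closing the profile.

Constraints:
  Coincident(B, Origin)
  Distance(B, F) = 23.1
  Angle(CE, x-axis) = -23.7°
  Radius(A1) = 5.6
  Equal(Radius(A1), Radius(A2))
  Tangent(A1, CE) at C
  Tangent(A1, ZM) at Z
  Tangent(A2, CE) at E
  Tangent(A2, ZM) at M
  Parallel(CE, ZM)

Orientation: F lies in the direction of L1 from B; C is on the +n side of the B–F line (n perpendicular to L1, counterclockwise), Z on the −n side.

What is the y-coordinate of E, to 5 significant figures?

-4.1573

The slot axis is L1's direction at -23.7°, so u = (cos -23.7°, sin -23.7°) = (0.91566, -0.40195) and n = (−sin -23.7°, cos -23.7°) = (0.40195, 0.91566). B is at the origin and F lies 23.1 along u from B, so F = 23.1·u = (21.152, -9.2850). Tangency of A1 to both parallel lines with radius 5.6 puts C and Z at B ± 5.6·n: C = (2.2509, 5.1277), Z = (-2.2509, -5.1277). Equal radii place E and M the same way about F: E = F + 5.6·n = (23.403, -4.1573), M = F − 5.6·n = (18.901, -14.413). So E.y = -4.1573.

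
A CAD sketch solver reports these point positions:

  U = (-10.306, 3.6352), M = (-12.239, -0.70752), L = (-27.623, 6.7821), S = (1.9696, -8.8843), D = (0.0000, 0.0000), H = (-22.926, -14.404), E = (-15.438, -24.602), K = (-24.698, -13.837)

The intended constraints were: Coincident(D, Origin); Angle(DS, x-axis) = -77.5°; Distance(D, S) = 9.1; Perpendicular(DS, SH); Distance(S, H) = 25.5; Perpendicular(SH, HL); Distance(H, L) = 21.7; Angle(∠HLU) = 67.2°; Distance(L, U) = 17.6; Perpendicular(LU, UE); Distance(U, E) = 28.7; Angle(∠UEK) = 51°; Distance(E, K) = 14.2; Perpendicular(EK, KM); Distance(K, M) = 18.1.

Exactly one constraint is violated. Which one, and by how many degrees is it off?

Perpendicular(EK, KM) — off by 5.80°.

D = (0.00, 0.00) ✓; DS at -77.50° ✓; |DS| = 9.100 ✓; ∠(DS, SH) = 90.00° ✓; |SH| = 25.50 ✓; ∠(SH, HL) = 90.00° ✓; |HL| = 21.70 ✓; ∠HLU = 67.20° ✓; |LU| = 17.60 ✓; ∠(LU, UE) = 90.00° ✓; |UE| = 28.70 ✓; ∠UEK = 51.00° ✓; |EK| = 14.20 ✓; ∠(EK, KM) = 84.20° ✗; |KM| = 18.10 ✓.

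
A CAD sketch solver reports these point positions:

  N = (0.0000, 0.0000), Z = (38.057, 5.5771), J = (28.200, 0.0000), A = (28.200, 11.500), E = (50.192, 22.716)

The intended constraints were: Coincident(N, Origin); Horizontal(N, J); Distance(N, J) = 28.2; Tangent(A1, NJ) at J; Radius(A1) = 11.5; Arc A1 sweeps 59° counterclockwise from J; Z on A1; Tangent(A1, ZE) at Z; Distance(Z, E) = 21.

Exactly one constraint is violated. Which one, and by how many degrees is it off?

Tangent(A1, ZE) at Z — off by 4.30°.

N = (0.00, 0.00) ✓; N.y = 0.00, J.y = 0.00 ✓; |NJ| = 28.20 ✓; ∠(AJ, JN) = 90.00° ✓; |AJ| = 11.50 ✓; bearing(A→Z) − bearing(A→J) = 59.00° ✓; |AZ| = 11.50 ✓; ∠(AZ, ZE) = 94.30° ✗; |ZE| = 21.00 ✓.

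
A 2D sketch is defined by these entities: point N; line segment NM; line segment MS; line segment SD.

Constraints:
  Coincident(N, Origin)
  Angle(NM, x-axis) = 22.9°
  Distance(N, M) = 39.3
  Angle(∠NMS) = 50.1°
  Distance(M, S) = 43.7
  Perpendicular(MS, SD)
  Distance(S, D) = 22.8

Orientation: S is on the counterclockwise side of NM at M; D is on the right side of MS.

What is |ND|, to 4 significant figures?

56.09

N is at the origin; NM runs at 22.9° with length 39.3, so M = 39.3·(cos 22.9°, sin 22.9°) = (36.20, 15.29). ∠NMS = 50.1°, so MS runs at 22.9° + (180° − 50.1°) = 152.8° from the x-axis; with |MS| = 43.7, S = M + 43.7·(cos 152.8°, sin 152.8°) = (-2.665, 35.27). The perpendicularity gives SD at right angles to MS; with |SD| = 22.8 on the right of MS, D = S + 22.8·(0.4571, 0.8894) = (7.757, 55.55). Then |ND| = |D − N| = 56.09.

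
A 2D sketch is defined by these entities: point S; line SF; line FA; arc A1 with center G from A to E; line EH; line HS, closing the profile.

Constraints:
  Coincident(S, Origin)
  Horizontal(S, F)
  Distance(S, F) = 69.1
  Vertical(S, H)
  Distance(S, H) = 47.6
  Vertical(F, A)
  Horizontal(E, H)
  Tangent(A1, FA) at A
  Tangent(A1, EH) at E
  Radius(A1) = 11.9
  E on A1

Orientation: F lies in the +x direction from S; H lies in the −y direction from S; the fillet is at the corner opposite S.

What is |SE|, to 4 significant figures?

74.42

S is at the origin; SF is horizontal with |SF| = 69.1 and F on the +x side, so F = (69.10, 0.000). SH is vertical with |SH| = 47.6 and H on the −y side, so H = (0.000, -47.60). The virtual corner opposite S is at (69.10, -47.60). Since A1 is tangent to FA there, GA ⟂ FA and the tangent condition forces GE to be normal to EH, with radius 11.9, so the center G sits 11.9 in from both sides at G = (57.20, -35.70). That places the tangent points at A = (69.10, -35.70) on FA and E = (57.20, -47.60) on EH. Then |SE| = |E − S| = 74.42.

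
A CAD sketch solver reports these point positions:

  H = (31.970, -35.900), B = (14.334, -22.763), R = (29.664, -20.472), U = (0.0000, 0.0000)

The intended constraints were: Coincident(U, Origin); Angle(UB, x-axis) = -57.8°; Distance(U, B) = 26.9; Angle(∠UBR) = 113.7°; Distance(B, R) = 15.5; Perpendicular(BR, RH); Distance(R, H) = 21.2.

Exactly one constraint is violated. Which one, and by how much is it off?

Distance(R, H) = 21.2 — off by 5.60.

U = (0.00, 0.00) ✓; UB at -57.80° ✓; |UB| = 26.90 ✓; ∠UBR = 113.7° ✓; |BR| = 15.50 ✓; ∠(BR, RH) = 90.00° ✓; |RH| = 15.60 ✗.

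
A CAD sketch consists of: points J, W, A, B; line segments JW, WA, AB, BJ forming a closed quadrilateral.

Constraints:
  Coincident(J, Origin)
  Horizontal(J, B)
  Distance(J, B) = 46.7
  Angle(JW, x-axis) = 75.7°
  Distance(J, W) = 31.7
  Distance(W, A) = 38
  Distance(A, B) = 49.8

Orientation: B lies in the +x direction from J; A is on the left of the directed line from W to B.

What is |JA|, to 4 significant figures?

64.17

Checks: JW at 75.70° ✓; |WA| = 38.00 ✓; |AB| = 49.80 ✓.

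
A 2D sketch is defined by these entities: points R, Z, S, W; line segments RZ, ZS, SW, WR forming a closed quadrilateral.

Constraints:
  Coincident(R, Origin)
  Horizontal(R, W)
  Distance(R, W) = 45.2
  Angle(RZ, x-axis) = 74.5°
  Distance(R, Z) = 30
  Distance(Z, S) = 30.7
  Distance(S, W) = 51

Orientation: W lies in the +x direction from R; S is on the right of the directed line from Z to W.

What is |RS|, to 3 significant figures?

5.97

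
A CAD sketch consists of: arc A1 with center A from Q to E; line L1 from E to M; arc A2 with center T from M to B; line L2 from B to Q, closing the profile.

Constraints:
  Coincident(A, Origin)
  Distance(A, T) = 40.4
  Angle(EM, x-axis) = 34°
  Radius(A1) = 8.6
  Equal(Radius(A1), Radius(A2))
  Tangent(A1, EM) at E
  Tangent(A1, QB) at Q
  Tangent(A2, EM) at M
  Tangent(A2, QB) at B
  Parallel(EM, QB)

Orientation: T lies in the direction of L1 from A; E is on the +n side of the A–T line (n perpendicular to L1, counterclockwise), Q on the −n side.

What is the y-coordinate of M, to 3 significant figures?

29.7

Tangency of A1 to both parallel lines with radius 8.6 puts E and Q at A ± 8.6·n: E = (-4.81, 7.13), Q = (4.81, -7.13). Equal radii place M and B the same way about T: M = T + 8.6·n = (28.7, 29.7), B = T − 8.6·n = (38.3, 15.5). So M.y = 29.7.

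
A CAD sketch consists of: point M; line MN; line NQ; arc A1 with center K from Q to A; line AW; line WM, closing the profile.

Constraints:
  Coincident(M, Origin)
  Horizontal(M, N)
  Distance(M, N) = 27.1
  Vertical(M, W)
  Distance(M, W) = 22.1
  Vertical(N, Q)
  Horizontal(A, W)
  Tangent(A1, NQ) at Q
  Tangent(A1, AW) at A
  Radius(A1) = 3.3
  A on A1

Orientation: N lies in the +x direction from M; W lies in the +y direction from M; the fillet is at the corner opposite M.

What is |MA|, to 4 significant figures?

32.48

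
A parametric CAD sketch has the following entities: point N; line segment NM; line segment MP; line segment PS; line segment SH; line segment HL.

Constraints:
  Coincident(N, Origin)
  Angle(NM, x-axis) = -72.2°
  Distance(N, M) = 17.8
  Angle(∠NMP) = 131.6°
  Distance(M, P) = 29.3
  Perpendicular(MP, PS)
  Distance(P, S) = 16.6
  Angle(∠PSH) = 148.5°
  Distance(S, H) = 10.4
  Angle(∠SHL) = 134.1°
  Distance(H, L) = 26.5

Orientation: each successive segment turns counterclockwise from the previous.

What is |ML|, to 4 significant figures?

31.31

N is at the origin; NM runs at -72.2° with length 17.8, so M = (5.441, -16.95). ∠NMP = 131.6° gives MP at -23.80° from the x-axis; with |MP| = 29.3, P = (32.25, -28.77). MP ⟂ PS, so PS runs at 66.20°; with |PS| = 16.6, S = (38.95, -13.58). ∠PSH = 148.5° gives SH at 97.70° from the x-axis; with |SH| = 10.4, H = (37.56, -3.277). ∠SHL = 134.1° gives HL at 143.6° from the x-axis; with |HL| = 26.5, L = (16.23, 12.45). Then |ML| = |L − M| = 31.31.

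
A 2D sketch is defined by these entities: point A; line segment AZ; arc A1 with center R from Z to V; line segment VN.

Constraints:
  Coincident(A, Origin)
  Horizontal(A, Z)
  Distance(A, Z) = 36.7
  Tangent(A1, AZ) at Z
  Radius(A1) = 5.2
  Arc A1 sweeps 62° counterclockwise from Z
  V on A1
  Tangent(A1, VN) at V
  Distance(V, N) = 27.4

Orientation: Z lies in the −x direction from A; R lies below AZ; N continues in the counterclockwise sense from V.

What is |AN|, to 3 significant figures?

60.5

A is at the origin; A and Z share the same y with |AZ| = 36.7 and Z on the −x side, so Z = (-36.7, 0.00). A1 meets AZ tangentially, so RZ is at right angles to AZ, so R = Z + (0, -5.2) = (-36.7, -5.20). On A1, Z sits at bearing 90° from R; a 62° counterclockwise sweep puts V at bearing 152°, so V = R + 5.2·(cos 152°, sin 152°) = (-41.3, -2.76). Since A1 is tangent to VN there, RV ⟂ VN, so VN runs along (−sin 152°, cos 152°); with |VN| = 27.4, N = (-54.2, -27.0). Then |AN| = |N − A| = 60.5.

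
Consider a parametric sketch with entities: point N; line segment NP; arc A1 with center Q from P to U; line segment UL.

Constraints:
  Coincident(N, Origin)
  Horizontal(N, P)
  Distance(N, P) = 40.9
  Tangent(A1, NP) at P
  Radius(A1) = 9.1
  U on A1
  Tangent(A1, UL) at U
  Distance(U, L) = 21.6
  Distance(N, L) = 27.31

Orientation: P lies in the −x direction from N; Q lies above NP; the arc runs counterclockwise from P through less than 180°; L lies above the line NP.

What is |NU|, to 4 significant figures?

34.29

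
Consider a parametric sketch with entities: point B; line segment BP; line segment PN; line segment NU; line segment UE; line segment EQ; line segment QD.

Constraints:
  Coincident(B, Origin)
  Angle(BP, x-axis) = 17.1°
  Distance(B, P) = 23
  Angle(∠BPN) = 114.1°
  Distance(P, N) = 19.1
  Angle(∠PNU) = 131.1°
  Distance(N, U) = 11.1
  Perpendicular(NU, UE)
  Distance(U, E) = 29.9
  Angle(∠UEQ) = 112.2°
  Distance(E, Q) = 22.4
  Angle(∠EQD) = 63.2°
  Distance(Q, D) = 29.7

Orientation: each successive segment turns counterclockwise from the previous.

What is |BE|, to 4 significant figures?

15.00

∠PNU = 131.1° gives NU at 131.9° from the x-axis; with |NU| = 11.1, U = (16.90, 33.98). The perpendicularity gives UE at right angles to NU, so UE runs at -138.1°; with |UE| = 29.9, E = (-5.357, 14.01). Then |BE| = |E − B| = 15.00.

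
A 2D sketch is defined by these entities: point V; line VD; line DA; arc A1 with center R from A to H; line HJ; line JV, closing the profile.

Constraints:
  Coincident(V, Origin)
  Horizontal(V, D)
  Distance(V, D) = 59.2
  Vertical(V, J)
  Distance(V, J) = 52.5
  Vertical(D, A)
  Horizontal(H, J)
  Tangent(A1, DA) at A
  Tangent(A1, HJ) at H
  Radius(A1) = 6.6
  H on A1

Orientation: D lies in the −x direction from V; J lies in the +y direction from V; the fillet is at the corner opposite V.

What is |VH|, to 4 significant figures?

74.32

The virtual corner opposite V is at (-59.20, 52.50). The tangent condition forces RA to be normal to DA and the tangent condition forces RH to be normal to HJ, with radius 6.6, so the center R sits 6.6 in from both sides at R = (-52.60, 45.90). That places the tangent points at A = (-59.20, 45.90) on DA and H = (-52.60, 52.50) on HJ. Then |VH| = |H − V| = 74.32.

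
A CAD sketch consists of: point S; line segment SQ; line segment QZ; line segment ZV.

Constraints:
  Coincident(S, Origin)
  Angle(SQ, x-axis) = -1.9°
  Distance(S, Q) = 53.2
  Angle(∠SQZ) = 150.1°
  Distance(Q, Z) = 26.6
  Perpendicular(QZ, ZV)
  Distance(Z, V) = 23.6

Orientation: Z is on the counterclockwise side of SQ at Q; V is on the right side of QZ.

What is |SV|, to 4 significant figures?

88.32

S is at the origin; SQ runs at -1.9° with length 53.2, so Q = 53.2·(cos -1.9°, sin -1.9°) = (53.17, -1.764). ∠SQZ = 150.1°, so QZ runs at -1.9° + (180° − 150.1°) = 28.00° from the x-axis; with |QZ| = 26.6, Z = Q + 26.6·(cos 28.00°, sin 28.00°) = (76.66, 10.72). QZ ⟂ ZV; with |ZV| = 23.6 on the right of QZ, V = Z + 23.6·(0.4695, -0.8829) = (87.74, -10.11). Then |SV| = |V − S| = 88.32.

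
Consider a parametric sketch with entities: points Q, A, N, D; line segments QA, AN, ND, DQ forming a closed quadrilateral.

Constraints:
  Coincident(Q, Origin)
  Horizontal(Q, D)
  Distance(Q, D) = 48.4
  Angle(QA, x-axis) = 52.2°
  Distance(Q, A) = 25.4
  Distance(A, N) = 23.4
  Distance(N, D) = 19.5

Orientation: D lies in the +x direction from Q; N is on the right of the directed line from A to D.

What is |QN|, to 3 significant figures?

28.9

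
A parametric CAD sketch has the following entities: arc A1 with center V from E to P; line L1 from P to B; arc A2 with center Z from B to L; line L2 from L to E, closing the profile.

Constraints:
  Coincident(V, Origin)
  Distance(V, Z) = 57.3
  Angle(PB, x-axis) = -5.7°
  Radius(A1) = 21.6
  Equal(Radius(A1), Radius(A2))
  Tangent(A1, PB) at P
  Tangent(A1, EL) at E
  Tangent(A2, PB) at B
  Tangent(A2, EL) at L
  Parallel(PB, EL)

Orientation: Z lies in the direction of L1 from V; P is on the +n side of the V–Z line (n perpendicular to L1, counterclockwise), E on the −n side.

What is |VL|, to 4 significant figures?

61.24

The slot axis is L1's direction at -5.7°, so u = (cos -5.7°, sin -5.7°) = (0.9951, -0.09932) and n = (−sin -5.7°, cos -5.7°) = (0.09932, 0.9951). V is at the origin and Z lies 57.3 along u from V, so Z = 57.3·u = (57.02, -5.691). Tangency of A1 to both parallel lines with radius 21.6 puts P and E at V ± 21.6·n: P = (2.145, 21.49), E = (-2.145, -21.49). Equal radii place B and L the same way about Z: B = Z + 21.6·n = (59.16, 15.80), L = Z − 21.6·n = (54.87, -27.18). Then |VL| = |L − V| = 61.24.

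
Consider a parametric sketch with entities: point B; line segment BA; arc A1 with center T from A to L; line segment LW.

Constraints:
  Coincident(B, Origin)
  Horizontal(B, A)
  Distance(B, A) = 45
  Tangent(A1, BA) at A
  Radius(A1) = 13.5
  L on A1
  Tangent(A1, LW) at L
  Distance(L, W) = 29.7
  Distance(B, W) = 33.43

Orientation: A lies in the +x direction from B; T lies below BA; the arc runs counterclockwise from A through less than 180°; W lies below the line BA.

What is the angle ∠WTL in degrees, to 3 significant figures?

65.6°

Checks: |TL| = 13.50 ✓; ∠(TL, LW) = 90.00° ✓; |LW| = 29.70 ✓; |BW| = 33.43 ✓.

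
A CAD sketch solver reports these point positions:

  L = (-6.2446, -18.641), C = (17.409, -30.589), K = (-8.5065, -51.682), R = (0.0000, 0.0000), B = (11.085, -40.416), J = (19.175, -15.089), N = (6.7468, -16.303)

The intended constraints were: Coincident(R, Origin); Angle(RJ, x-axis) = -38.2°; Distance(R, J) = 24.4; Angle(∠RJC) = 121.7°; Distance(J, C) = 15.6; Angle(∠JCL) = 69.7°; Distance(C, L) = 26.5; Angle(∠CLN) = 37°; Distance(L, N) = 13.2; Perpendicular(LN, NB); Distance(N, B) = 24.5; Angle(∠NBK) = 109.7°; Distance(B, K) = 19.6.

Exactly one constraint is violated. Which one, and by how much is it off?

Distance(B, K) = 19.6 — off by 3.00.

R = (0.00, 0.00) ✓; RJ at -38.20° ✓; |RJ| = 24.40 ✓; ∠RJC = 121.7° ✓; |JC| = 15.60 ✓; ∠JCL = 69.70° ✓; |CL| = 26.50 ✓; ∠CLN = 37.00° ✓; |LN| = 13.20 ✓; ∠(LN, NB) = 90.00° ✓; |NB| = 24.50 ✓; ∠NBK = 109.7° ✓; |BK| = 22.60 ✗.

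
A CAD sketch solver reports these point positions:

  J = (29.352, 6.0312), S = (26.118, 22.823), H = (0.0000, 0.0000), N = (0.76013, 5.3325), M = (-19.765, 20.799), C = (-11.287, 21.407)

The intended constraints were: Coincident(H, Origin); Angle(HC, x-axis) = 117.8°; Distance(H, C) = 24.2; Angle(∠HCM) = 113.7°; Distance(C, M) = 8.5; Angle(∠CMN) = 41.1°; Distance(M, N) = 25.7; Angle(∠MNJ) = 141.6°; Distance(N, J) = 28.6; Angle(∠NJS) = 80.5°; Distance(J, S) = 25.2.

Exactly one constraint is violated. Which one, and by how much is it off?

Distance(J, S) = 25.2 — off by 8.10.

H = (0.00, 0.00) ✓; HC at 117.8° ✓; |HC| = 24.20 ✓; ∠HCM = 113.7° ✓; |CM| = 8.500 ✓; ∠CMN = 41.10° ✓; |MN| = 25.70 ✓; ∠MNJ = 141.6° ✓; |NJ| = 28.60 ✓; ∠NJS = 80.50° ✓; |JS| = 17.10 ✗.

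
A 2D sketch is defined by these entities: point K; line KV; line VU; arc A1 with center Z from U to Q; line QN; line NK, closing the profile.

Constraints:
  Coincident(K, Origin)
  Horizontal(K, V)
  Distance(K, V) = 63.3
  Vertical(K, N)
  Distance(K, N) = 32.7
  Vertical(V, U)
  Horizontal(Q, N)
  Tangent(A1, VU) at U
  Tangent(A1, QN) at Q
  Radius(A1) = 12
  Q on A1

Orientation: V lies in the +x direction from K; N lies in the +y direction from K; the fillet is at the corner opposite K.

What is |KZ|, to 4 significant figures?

55.32

K is at the origin; K and V share the same y with |KV| = 63.3 and V on the +x side, so V = (63.30, 0.000). K and N share the same x with |KN| = 32.7 and N on the +y side, so N = (0.000, 32.70). The virtual corner opposite K is at (63.30, 32.70). Tangency of A1 to VU means the radius ZU is perpendicular to VU and the tangent condition forces ZQ to be normal to QN, with radius 12.0, so the center Z sits 12.0 in from both sides at Z = (51.30, 20.70). Then |KZ| = |Z − K| = 55.32.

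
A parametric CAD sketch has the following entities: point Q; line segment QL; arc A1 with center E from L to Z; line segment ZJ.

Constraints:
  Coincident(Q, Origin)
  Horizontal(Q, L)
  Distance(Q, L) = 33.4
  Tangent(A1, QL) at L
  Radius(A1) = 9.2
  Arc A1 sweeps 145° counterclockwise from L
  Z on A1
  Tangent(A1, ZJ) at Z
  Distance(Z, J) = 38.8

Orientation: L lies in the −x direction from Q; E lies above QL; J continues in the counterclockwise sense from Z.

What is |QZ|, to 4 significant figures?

32.73

Q is at the origin; Q and L share the same y with |QL| = 33.4 and L on the −x side, so L = (-33.40, 0.000). Tangency of A1 to QL means the radius EL is perpendicular to QL, so E = L + (0, 9.2) = (-33.40, 9.200). On A1, L sits at bearing -90° from E; a 145° counterclockwise sweep puts Z at bearing 55°, so Z = E + 9.2·(cos 55°, sin 55°) = (-28.12, 16.74). Then |QZ| = |Z − Q| = 32.73.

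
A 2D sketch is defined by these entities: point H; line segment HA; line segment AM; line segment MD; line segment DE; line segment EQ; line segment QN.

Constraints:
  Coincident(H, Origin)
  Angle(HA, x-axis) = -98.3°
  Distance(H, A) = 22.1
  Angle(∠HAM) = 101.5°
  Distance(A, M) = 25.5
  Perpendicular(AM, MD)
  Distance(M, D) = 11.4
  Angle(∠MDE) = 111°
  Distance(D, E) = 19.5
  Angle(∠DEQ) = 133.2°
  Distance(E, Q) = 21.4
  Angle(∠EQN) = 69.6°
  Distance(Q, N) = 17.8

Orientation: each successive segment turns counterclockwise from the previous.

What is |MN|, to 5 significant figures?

24.837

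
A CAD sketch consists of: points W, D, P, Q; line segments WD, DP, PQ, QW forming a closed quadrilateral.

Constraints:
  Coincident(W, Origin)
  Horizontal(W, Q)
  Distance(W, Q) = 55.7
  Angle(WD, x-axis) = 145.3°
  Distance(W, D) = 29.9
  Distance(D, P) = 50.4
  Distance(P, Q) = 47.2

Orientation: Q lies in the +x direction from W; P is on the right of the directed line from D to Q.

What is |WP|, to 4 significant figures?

21.36

Checks: |DP| = 50.40 ✓; |PQ| = 47.20 ✓.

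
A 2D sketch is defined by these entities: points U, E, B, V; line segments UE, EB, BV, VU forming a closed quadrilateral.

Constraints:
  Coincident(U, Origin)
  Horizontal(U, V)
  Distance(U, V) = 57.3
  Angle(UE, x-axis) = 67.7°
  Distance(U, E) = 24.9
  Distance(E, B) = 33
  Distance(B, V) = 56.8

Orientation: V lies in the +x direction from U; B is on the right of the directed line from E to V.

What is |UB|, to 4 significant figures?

8.997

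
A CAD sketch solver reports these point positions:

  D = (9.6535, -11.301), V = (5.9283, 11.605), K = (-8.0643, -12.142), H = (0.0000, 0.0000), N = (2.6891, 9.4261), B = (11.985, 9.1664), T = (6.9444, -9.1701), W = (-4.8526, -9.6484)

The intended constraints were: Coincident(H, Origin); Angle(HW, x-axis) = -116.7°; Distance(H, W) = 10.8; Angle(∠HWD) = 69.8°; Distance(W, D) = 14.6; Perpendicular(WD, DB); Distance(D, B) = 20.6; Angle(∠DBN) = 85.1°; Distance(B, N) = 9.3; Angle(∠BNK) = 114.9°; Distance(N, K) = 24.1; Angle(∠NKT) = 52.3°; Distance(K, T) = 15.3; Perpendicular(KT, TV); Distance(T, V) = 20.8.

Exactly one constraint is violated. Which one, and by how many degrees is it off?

Perpendicular(KT, TV) — off by 8.40°.

H = (0.00, 0.00) ✓; HW at -116.7° ✓; |HW| = 10.80 ✓; ∠HWD = 69.80° ✓; |WD| = 14.60 ✓; ∠(WD, DB) = 90.00° ✓; |DB| = 20.60 ✓; ∠DBN = 85.10° ✓; |BN| = 9.300 ✓; ∠BNK = 114.9° ✓; |NK| = 24.10 ✓; ∠NKT = 52.30° ✓; |KT| = 15.30 ✓; ∠(KT, TV) = 81.60° ✗; |TV| = 20.80 ✓.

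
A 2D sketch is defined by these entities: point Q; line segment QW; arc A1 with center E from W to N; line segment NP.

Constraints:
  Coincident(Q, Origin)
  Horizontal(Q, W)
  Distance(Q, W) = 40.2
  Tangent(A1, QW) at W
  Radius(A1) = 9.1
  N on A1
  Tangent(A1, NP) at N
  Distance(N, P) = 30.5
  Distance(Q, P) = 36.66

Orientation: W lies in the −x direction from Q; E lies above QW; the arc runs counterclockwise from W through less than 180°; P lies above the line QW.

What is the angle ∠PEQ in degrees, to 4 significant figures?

58.58°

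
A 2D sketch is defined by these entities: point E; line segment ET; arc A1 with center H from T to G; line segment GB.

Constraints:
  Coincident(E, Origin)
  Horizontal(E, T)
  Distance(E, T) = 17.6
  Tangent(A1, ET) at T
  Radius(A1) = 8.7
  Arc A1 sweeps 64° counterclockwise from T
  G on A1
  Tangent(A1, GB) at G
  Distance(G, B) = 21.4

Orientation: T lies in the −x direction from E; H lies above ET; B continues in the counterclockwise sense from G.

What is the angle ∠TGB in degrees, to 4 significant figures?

148.0°

On A1, T sits at bearing -90° from H; a 64° counterclockwise sweep puts G at bearing -26°, so G = H + 8.7·(cos -26°, sin -26°) = (-9.780, 4.886). A1 meets GB tangentially, so HG is at right angles to GB, so GB runs along (−sin -26°, cos -26°); with |GB| = 21.4, B = (-0.3993, 24.12). Then cos ∠TGB = GT·GB / (|GT||GB|), giving 148.0°.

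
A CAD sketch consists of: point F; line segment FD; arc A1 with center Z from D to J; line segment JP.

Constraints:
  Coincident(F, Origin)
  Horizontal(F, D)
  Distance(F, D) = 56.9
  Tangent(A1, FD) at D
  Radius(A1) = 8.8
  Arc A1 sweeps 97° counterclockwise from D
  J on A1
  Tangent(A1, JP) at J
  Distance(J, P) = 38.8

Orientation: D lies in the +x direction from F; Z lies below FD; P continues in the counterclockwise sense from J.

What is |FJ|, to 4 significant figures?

49.17

Tangency of A1 to FD means the radius ZD is perpendicular to FD, so Z = D + (0, -8.8) = (56.90, -8.800). On A1, D sits at bearing 90° from Z; a 97° counterclockwise sweep puts J at bearing 187°, so J = Z + 8.8·(cos 187°, sin 187°) = (48.17, -9.872). Then |FJ| = |J − F| = 49.17.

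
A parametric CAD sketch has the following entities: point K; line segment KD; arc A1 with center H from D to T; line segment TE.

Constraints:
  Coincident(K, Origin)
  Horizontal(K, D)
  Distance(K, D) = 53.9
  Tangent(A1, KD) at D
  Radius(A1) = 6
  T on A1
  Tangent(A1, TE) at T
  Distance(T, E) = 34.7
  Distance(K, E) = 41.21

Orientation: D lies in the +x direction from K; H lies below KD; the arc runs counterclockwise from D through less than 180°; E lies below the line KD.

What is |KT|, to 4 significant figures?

49.17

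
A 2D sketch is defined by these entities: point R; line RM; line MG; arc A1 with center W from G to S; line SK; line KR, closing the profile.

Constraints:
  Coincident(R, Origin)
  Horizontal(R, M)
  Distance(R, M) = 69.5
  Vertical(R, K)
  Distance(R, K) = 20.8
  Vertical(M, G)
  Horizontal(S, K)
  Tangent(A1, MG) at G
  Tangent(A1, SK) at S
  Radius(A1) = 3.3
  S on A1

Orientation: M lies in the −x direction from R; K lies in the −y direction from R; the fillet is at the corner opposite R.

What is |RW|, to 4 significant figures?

68.47

R is at the origin; R and M share the same y with |RM| = 69.5 and M on the −x side, so M = (-69.50, 0.000). R and K share the same x with |RK| = 20.8 and K on the −y side, so K = (0.000, -20.80). The virtual corner opposite R is at (-69.50, -20.80). Tangency of A1 to MG means the radius WG is perpendicular to MG and since A1 is tangent to SK there, WS ⟂ SK, with radius 3.3, so the center W sits 3.3 in from both sides at W = (-66.20, -17.50). Then |RW| = |W − R| = 68.47.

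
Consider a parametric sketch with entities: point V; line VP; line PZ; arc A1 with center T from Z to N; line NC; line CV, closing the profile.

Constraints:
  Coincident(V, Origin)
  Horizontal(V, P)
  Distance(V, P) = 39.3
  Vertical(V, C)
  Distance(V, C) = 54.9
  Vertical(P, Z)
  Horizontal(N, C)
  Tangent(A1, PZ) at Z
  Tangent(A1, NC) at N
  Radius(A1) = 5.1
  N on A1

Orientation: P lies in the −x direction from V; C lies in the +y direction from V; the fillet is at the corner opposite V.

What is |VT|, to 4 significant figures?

60.41

V is at the origin; VP is horizontal with |VP| = 39.3 and P on the −x side, so P = (-39.30, 0.000). V and C share the same x with |VC| = 54.9 and C on the +y side, so C = (0.000, 54.90). The virtual corner opposite V is at (-39.30, 54.90). A1 meets PZ tangentially, so TZ is at right angles to PZ and the tangent condition forces TN to be normal to NC, with radius 5.1, so the center T sits 5.1 in from both sides at T = (-34.20, 49.80). Then |VT| = |T − V| = 60.41.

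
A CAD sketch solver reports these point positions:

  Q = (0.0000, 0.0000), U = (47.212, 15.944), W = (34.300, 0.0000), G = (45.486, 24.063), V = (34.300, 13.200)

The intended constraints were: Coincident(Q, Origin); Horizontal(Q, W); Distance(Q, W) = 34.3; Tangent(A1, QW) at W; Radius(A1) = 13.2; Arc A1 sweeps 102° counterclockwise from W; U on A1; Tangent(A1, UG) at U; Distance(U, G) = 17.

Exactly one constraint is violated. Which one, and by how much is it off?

Distance(U, G) = 17 — off by 8.70.

Q = (0.00, 0.00) ✓; Q.y = 0.00, W.y = 0.00 ✓; |QW| = 34.30 ✓; ∠(VW, WQ) = 90.00° ✓; |VW| = 13.20 ✓; bearing(V→U) − bearing(V→W) = 102.0° ✓; |VU| = 13.20 ✓; ∠(VU, UG) = 90.00° ✓; |UG| = 8.300 ✗.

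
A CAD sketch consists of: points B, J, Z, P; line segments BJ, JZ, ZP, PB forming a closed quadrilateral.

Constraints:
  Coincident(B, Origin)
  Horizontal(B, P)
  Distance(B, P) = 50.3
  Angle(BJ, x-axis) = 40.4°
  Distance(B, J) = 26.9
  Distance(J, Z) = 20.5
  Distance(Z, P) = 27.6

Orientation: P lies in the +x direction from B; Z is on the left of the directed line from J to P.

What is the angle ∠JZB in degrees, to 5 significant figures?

10.040°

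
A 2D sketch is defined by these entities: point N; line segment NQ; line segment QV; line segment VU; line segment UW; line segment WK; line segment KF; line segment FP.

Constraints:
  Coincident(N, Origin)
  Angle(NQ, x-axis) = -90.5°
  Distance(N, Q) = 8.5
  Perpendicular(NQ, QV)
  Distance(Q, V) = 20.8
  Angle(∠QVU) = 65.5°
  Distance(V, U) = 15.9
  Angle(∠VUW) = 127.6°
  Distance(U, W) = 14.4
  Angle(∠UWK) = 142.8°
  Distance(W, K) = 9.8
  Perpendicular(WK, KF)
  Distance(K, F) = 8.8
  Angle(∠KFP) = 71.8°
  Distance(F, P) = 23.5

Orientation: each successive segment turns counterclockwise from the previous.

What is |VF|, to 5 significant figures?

26.589

N is at the origin; NQ runs at -90.5° with length 8.5, so Q = (-0.074176, -8.4997). The perpendicularity gives QV at right angles to NQ, so QV runs at -0.50000°; with |QV| = 20.8, V = (20.725, -8.6812). ∠QVU = 65.5° gives VU at 114.00° from the x-axis; with |VU| = 15.9, U = (14.258, 5.8442). ∠VUW = 127.6° gives UW at 166.40° from the x-axis; with |UW| = 14.4, W = (0.26168, 9.2302). ∠UWK = 142.8° gives WK at -156.40° from the x-axis; with |WK| = 9.8, K = (-8.7187, 5.3068). WK ⟂ KF, so KF runs at -66.400°; with |KF| = 8.8, F = (-5.1956, -2.7572). Then |VF| = |F − V| = 26.589.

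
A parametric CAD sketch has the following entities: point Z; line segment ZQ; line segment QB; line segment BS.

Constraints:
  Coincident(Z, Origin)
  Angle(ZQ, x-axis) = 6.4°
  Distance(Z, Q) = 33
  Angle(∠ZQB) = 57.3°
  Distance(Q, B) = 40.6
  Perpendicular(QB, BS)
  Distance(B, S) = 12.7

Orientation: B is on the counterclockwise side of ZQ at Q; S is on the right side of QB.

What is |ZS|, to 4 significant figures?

46.44

Z is at the origin; ZQ runs at 6.4° with length 33.0, so Q = 33.0·(cos 6.4°, sin 6.4°) = (32.79, 3.678). ∠ZQB = 57.3°, so QB runs at 6.4° + (180° − 57.3°) = 129.1° from the x-axis; with |QB| = 40.6, B = Q + 40.6·(cos 129.1°, sin 129.1°) = (7.189, 35.19). The perpendicularity gives BS at right angles to QB; with |BS| = 12.7 on the right of QB, S = B + 12.7·(0.7760, 0.6307) = (17.04, 43.20). Then |ZS| = |S − Z| = 46.44.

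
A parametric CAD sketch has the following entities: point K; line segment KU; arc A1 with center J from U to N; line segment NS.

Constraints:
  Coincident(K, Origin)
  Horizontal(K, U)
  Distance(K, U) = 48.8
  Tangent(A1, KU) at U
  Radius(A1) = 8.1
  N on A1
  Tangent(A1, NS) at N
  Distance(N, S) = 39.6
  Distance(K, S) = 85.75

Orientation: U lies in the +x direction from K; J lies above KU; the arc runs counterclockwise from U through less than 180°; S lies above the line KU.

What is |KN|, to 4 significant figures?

55.64

K is at the origin; K and U share the same y with |KU| = 48.8 and U on the +x side, so U = (48.80, 0.000). The tangent condition forces JU to be normal to KU, so J = U + (0, 8.1) = (48.80, 8.100). Since JN ⟂ NS (tangency), |JS| = √(8.1² + 39.6²) = 40.42 regardless of where N sits on A1. So S lies on both circle(K, 85.75) and circle(J, 40.42); the above-KU intersection is S = (77.62, 36.44). N is the foot of the tangent from S: N = (55.52, 3.579).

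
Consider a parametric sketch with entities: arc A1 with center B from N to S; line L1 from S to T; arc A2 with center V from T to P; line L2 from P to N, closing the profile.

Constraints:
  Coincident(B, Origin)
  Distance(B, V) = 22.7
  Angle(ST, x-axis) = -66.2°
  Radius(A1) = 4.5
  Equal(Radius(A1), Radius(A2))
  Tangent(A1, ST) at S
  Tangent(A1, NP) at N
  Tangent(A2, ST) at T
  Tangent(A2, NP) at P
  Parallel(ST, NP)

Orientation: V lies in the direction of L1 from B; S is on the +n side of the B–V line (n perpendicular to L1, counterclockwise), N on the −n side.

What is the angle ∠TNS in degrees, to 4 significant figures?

68.37°

Tangency of A1 to both parallel lines with radius 4.5 puts S and N at B ± 4.5·n: S = (4.117, 1.816), N = (-4.117, -1.816). Equal radii place T and P the same way about V: T = V + 4.5·n = (13.28, -18.95), P = V − 4.5·n = (5.043, -22.59). Then cos ∠TNS = NT·NS / (|NT||NS|), giving 68.37°.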